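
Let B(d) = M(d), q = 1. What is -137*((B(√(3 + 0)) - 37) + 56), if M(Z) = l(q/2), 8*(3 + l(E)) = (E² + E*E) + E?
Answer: -17673/8 ≈ -2209.1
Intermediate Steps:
l(E) = -3 + E²/4 + E/8 (l(E) = -3 + ((E² + E*E) + E)/8 = -3 + ((E² + E²) + E)/8 = -3 + (2*E² + E)/8 = -3 + (E + 2*E²)/8 = -3 + (E²/4 + E/8) = -3 + E²/4 + E/8)
M(Z) = -23/8 (M(Z) = -3 + (1/2)²/4 + (1/2)/8 = -3 + (1*(½))²/4 + (1*(½))/8 = -3 + (½)²/4 + (⅛)*(½) = -3 + (¼)*(¼) + 1/16 = -3 + 1/16 + 1/16 = -23/8)
B(d) = -23/8
-137*((B(√(3 + 0)) - 37) + 56) = -137*((-23/8 - 37) + 56) = -137*(-319/8 + 56) = -137*129/8 = -17673/8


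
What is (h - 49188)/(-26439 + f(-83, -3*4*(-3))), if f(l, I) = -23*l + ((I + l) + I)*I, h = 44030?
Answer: 2579/12463 ≈ 0.20693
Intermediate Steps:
f(l, I) = -23*l + I*(l + 2*I) (f(l, I) = -23*l + (l + 2*I)*I = -23*l + I*(l + 2*I))
(h - 49188)/(-26439 + f(-83, -3*4*(-3))) = (44030 - 49188)/(-26439 + (-23*(-83) + 2*(-3*4*(-3))² + (-3*4*(-3))*(-83))) = -5158/(-26439 + (1909 + 2*(-12*(-3))² - 12*(-3)*(-83))) = -5158/(-26439 + (1909 + 2*36² + 36*(-83))) = -5158/(-26439 + (1909 + 2*1296 - 2988)) = -5158/(-26439 + (1909 + 2592 - 2988)) = -5158/(-26439 + 1513) = -5158/(-24926) = -5158*(-1/24926) = 2579/12463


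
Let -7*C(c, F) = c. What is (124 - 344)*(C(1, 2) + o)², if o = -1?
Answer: -14080/49 ≈ -287.35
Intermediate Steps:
C(c, F) = -c/7
(124 - 344)*(C(1, 2) + o)² = (124 - 344)*(-⅐*1 - 1)² = -220*(-⅐ - 1)² = -220*(-8/7)² = -220*64/49 = -14080/49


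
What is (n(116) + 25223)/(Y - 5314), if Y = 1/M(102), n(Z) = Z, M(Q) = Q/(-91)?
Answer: -2584578/542119 ≈ -4.7675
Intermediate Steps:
M(Q) = -Q/91 (M(Q) = Q*(-1/91) = -Q/91)
Y = -91/102 (Y = 1/(-1/91*102) = 1/(-102/91) = -91/102 ≈ -0.89216)
(n(116) + 25223)/(Y - 5314) = (116 + 25223)/(-91/102 - 5314) = 25339/(-542119/102) = 25339*(-102/542119) = -2584578/542119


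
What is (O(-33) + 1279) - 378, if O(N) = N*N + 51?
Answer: 2041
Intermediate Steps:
O(N) = 51 + N**2 (O(N) = N**2 + 51 = 51 + N**2)
(O(-33) + 1279) - 378 = ((51 + (-33)**2) + 1279) - 378 = ((51 + 1089) + 1279) - 378 = (1140 + 1279) - 378 = 2419 - 378 = 2041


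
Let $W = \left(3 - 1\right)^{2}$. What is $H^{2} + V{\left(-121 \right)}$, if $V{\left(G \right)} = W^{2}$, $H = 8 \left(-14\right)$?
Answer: $12560$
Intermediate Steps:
$W = 4$ ($W = 2^{2} = 4$)
$H = -112$
$V{\left(G \right)} = 16$ ($V{\left(G \right)} = 4^{2} = 16$)
$H^{2} + V{\left(-121 \right)} = \left(-112\right)^{2} + 16 = 12544 + 16 = 12560$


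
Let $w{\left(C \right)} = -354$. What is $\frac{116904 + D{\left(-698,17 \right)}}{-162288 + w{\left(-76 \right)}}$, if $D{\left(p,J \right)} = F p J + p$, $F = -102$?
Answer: $- \frac{663269}{81321} \approx -8.1562$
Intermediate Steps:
$D{\left(p,J \right)} = p - 102 J p$ ($D{\left(p,J \right)} = - 102 p J + p = - 102 J p + p = p - 102 J p$)
$\frac{116904 + D{\left(-698,17 \right)}}{-162288 + w{\left(-76 \right)}} = \frac{116904 - 698 \left(1 - 1734\right)}{-162288 - 354} = \frac{116904 - 698 \left(1 - 1734\right)}{-162642} = \left(116904 - -1209634\right) \left(- \frac{1}{162642}\right) = \left(116904 + 1209634\right) \left(- \frac{1}{162642}\right) = 1326538 \left(- \frac{1}{162642}\right) = - \frac{663269}{81321}$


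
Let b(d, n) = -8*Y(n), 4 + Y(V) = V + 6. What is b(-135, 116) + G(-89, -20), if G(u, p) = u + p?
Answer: -1053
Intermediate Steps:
Y(V) = 2 + V (Y(V) = -4 + (V + 6) = -4 + (6 + V) = 2 + V)
b(d, n) = -16 - 8*n (b(d, n) = -8*(2 + n) = -16 - 8*n)
G(u, p) = p + u
b(-135, 116) + G(-89, -20) = (-16 - 8*116) + (-20 - 89) = (-16 - 928) - 109 = -944 - 109 = -1053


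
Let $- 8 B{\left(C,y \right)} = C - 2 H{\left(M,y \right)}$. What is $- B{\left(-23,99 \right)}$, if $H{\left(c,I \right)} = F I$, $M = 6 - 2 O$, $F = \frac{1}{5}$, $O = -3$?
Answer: $- \frac{313}{40} \approx -7.825$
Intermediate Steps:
$F = \frac{1}{5} \approx 0.2$
$M = 12$ ($M = 6 - -6 = 6 + 6 = 12$)
$H{\left(c,I \right)} = \frac{I}{5}$
$B{\left(C,y \right)} = - \frac{C}{8} + \frac{y}{20}$ ($B{\left(C,y \right)} = - \frac{C - 2 \frac{y}{5}}{8} = - \frac{C - \frac{2 y}{5}}{8} = - \frac{C}{8} + \frac{y}{20}$)
$- B{\left(-23,99 \right)} = - (\left(- \frac{1}{8}\right) \left(-23\right) + \frac{1}{20} \cdot 99) = - (\frac{23}{8} + \frac{99}{20}) = \left(-1\right) \frac{313}{40} = - \frac{313}{40}$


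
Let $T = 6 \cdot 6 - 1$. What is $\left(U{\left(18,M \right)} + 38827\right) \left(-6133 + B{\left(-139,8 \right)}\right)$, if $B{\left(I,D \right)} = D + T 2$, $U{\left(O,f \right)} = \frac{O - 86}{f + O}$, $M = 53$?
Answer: $- \frac{16691509695}{71} \approx -2.3509 \cdot 10^{8}$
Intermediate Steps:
$T = 35$ ($T = 36 - 1 = 35$)
$U{\left(O,f \right)} = \frac{-86 + O}{O + f}$
$B{\left(I,D \right)} = 70 + D$ ($B{\left(I,D \right)} = D + 35 \cdot 2 = D + 70 = 70 + D$)
$\left(U{\left(18,M \right)} + 38827\right) \left(-6133 + B{\left(-139,8 \right)}\right) = \left(\frac{-86 + 18}{18 + 53} + 38827\right) \left(-6133 + \left(70 + 8\right)\right) = \left(\frac{1}{71} \left(-68\right) + 38827\right) \left(-6133 + 78\right) = \left(\frac{1}{71} \left(-68\right) + 38827\right) \left(-6055\right) = \left(- \frac{68}{71} + 38827\right) \left(-6055\right) = \frac{2756649}{71} \left(-6055\right) = - \frac{16691509695}{71}$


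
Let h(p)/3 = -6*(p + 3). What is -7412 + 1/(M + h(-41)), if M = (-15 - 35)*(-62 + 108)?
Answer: -11977793/1616 ≈ -7412.0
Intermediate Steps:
h(p) = -54 - 18*p (h(p) = 3*(-6*(p + 3)) = 3*(-6*(3 + p)) = 3*(-18 - 6*p) = -54 - 18*p)
M = -2300 (M = -50*46 = -2300)
-7412 + 1/(M + h(-41)) = -7412 + 1/(-2300 + (-54 - 18*(-41))) = -7412 + 1/(-2300 + (-54 + 738)) = -7412 + 1/(-2300 + 684) = -7412 + 1/(-1616) = -7412 - 1/1616 = -11977793/1616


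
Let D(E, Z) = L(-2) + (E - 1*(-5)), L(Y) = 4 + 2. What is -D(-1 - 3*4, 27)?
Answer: 2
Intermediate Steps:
L(Y) = 6
D(E, Z) = 11 + E (D(E, Z) = 6 + (E - 1*(-5)) = 6 + (E + 5) = 6 + (5 + E) = 11 + E)
-D(-1 - 3*4, 27) = -(11 + (-1 - 3*4)) = -(11 + (-1 - 12)) = -(11 - 13) = -1*(-2) = 2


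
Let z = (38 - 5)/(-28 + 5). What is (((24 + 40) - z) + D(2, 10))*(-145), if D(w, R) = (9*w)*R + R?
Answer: -851875/23 ≈ -37038.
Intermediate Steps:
D(w, R) = R + 9*R*w (D(w, R) = 9*R*w + R = R + 9*R*w)
z = -33/23 (z = 33/(-23) = 33*(-1/23) = -33/23 ≈ -1.4348)
(((24 + 40) - z) + D(2, 10))*(-145) = (((24 + 40) - 1*(-33/23)) + 10*(1 + 9*2))*(-145) = ((64 + 33/23) + 10*(1 + 18))*(-145) = (1505/23 + 10*19)*(-145) = (1505/23 + 190)*(-145) = (5875/23)*(-145) = -851875/23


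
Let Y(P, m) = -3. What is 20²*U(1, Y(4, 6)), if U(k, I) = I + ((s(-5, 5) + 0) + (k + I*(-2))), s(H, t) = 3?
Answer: 2800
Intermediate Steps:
U(k, I) = 3 + k - I (U(k, I) = I + ((3 + 0) + (k + I*(-2))) = I + (3 + (k - 2*I)) = I + (3 + k - 2*I) = 3 + k - I)
20²*U(1, Y(4, 6)) = 20²*(3 + 1 - 1*(-3)) = 400*(3 + 1 + 3) = 400*7 = 2800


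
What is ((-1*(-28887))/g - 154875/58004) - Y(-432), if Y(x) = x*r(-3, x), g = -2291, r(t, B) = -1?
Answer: -59437635021/132887164 ≈ -447.28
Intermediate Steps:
Y(x) = -x (Y(x) = x*(-1) = -x)
((-1*(-28887))/g - 154875/58004) - Y(-432) = (-1*(-28887)/(-2291) - 154875/58004) - (-1)*(-432) = (28887*(-1/2291) - 154875*1/58004) - 1*432 = (-28887/2291 - 154875/58004) - 432 = -2030380173/132887164 - 432 = -59437635021/132887164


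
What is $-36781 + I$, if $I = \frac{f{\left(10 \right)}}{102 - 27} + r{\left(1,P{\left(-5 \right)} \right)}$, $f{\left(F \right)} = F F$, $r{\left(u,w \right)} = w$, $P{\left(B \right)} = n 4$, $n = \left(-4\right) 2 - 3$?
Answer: $- \frac{110471}{3} \approx -36824.0$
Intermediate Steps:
$n = -11$ ($n = -8 - 3 = -11$)
$P{\left(B \right)} = -44$ ($P{\left(B \right)} = \left(-11\right) 4 = -44$)
$f{\left(F \right)} = F^{2}$
$I = - \frac{128}{3}$ ($I = \frac{10^{2}}{102 - 27} - 44 = \frac{100}{75} - 44 = 100 \cdot \frac{1}{75} - 44 = \frac{4}{3} - 44 = - \frac{128}{3} \approx -42.667$)
$-36781 + I = -36781 - \frac{128}{3} = - \frac{110471}{3}$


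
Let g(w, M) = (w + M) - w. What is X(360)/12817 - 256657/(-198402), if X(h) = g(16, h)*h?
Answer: 29002471969/2542918434 ≈ 11.405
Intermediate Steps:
g(w, M) = M (g(w, M) = (M + w) - w = M)
X(h) = h² (X(h) = h*h = h²)
X(360)/12817 - 256657/(-198402) = 360²/12817 - 256657/(-198402) = 129600*(1/12817) - 256657*(-1/198402) = 129600/12817 + 256657/198402 = 29002471969/2542918434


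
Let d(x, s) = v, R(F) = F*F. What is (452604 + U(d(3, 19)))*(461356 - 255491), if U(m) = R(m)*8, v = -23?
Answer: 94046543140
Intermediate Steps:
R(F) = F²
d(x, s) = -23
U(m) = 8*m² (U(m) = m²*8 = 8*m²)
(452604 + U(d(3, 19)))*(461356 - 255491) = (452604 + 8*(-23)²)*(461356 - 255491) = (452604 + 8*529)*205865 = (452604 + 4232)*205865 = 456836*205865 = 94046543140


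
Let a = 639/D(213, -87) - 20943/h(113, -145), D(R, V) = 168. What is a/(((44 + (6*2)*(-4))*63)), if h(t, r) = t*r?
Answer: -1554271/77075040 ≈ -0.020166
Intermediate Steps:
h(t, r) = r*t
a = 4662813/917560 (a = 639/168 - 20943/((-145*113)) = 639*(1/168) - 20943/(-16385) = 213/56 - 20943*(-1/16385) = 213/56 + 20943/16385 = 4662813/917560 ≈ 5.0817)
a/(((44 + (6*2)*(-4))*63)) = 4662813/(917560*(((44 + (6*2)*(-4))*63))) = 4662813/(917560*(((44 + 12*(-4))*63))) = 4662813/(917560*(((44 - 48)*63))) = 4662813/(917560*((-4*63))) = (4662813/917560)/(-252) = (4662813/917560)*(-1/252) = -1554271/77075040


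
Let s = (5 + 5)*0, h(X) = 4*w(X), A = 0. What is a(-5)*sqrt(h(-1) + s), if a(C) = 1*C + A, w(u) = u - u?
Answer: 0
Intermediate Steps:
w(u) = 0
h(X) = 0 (h(X) = 4*0 = 0)
s = 0 (s = 10*0 = 0)
a(C) = C (a(C) = 1*C + 0 = C + 0 = C)
a(-5)*sqrt(h(-1) + s) = -5*sqrt(0 + 0) = -5*sqrt(0) = -5*0 = 0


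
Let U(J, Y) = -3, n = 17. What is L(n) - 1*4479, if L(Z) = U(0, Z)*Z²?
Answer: -5346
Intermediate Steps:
L(Z) = -3*Z²
L(n) - 1*4479 = -3*17² - 1*4479 = -3*289 - 4479 = -867 - 4479 = -5346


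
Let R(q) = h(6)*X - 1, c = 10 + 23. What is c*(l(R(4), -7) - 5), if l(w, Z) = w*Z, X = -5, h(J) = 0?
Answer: 66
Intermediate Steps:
c = 33
R(q) = -1 (R(q) = 0*(-5) - 1 = 0 - 1 = -1)
l(w, Z) = Z*w
c*(l(R(4), -7) - 5) = 33*(-7*(-1) - 5) = 33*(7 - 5) = 33*2 = 66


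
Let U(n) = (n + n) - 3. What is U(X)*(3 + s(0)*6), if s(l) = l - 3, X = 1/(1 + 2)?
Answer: 35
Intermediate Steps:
X = ⅓ (X = 1/3 = ⅓ ≈ 0.33333)
s(l) = -3 + l
U(n) = -3 + 2*n (U(n) = 2*n - 3 = -3 + 2*n)
U(X)*(3 + s(0)*6) = (-3 + 2*(⅓))*(3 + (-3 + 0)*6) = (-3 + ⅔)*(3 - 3*6) = -7*(3 - 18)/3 = -7/3*(-15) = 35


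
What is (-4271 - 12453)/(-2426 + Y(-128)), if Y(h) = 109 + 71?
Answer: 8362/1123 ≈ 7.4461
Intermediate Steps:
Y(h) = 180
(-4271 - 12453)/(-2426 + Y(-128)) = (-4271 - 12453)/(-2426 + 180) = -16724/(-2246) = -16724*(-1/2246) = 8362/1123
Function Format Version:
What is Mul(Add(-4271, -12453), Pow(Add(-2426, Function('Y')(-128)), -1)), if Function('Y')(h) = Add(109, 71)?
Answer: Rational(8362, 1123) ≈ 7.4461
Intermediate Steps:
Function('Y')(h) = 180
Mul(Add(-4271, -12453), Pow(Add(-2426, Function('Y')(-128)), -1)) = Mul(Add(-4271, -12453), Pow(Add(-2426, 180), -1)) = Mul(-16724, Pow(-2246, -1)) = Mul(-16724, Rational(-1, 2246)) = Rational(8362, 1123)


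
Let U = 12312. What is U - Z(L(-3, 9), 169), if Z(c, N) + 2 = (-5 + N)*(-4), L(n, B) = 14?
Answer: 12970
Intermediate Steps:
Z(c, N) = 18 - 4*N (Z(c, N) = -2 + (-5 + N)*(-4) = -2 + (20 - 4*N) = 18 - 4*N)
U - Z(L(-3, 9), 169) = 12312 - (18 - 4*169) = 12312 - (18 - 676) = 12312 - 1*(-658) = 12312 + 658 = 12970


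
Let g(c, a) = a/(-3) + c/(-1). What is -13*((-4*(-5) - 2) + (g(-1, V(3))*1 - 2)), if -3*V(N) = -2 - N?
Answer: -1924/9 ≈ -213.78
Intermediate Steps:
V(N) = 2/3 + N/3 (V(N) = -(-2 - N)/3 = 2/3 + N/3)
g(c, a) = -c - a/3 (g(c, a) = a*(-1/3) + c*(-1) = -a/3 - c = -c - a/3)
-13*((-4*(-5) - 2) + (g(-1, V(3))*1 - 2)) = -13*((-4*(-5) - 2) + ((-1*(-1) - (2/3 + (1/3)*3)/3)*1 - 2)) = -13*((20 - 2) + ((1 - (2/3 + 1)/3)*1 - 2)) = -13*(18 + ((1 - 1/3*5/3)*1 - 2)) = -13*(18 + ((1 - 5/9)*1 - 2)) = -13*(18 + ((4/9)*1 - 2)) = -13*(18 + (4/9 - 2)) = -13*(18 - 14/9) = -13*148/9 = -1924/9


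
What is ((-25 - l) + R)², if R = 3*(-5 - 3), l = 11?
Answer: 3600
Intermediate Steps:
R = -24 (R = 3*(-8) = -24)
((-25 - l) + R)² = ((-25 - 1*11) - 24)² = ((-25 - 11) - 24)² = (-36 - 24)² = (-60)² = 3600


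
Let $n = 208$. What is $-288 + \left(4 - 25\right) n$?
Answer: $-4656$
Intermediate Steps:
$-288 + \left(4 - 25\right) n = -288 + \left(4 - 25\right) 208 = -288 - 4368 = -4656$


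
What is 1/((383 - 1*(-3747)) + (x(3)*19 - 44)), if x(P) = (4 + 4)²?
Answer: 1/5302 ≈ 0.00018861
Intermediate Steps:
x(P) = 64 (x(P) = 8² = 64)
1/((383 - 1*(-3747)) + (x(3)*19 - 44)) = 1/((383 - 1*(-3747)) + (64*19 - 44)) = 1/((383 + 3747) + (1216 - 44)) = 1/(4130 + 1172) = 1/5302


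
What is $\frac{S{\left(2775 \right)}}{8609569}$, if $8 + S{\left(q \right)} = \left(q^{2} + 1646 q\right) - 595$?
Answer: $\frac{12267672}{8609569} \approx 1.4249$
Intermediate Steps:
$S{\left(q \right)} = -603 + q^{2} + 1646 q$ ($S{\left(q \right)} = -8 - \left(595 - q^{2} - 1646 q\right) = -8 + \left(-595 + q^{2} + 1646 q\right) = -603 + q^{2} + 1646 q$)
$\frac{S{\left(2775 \right)}}{8609569} = \frac{-603 + 2775^{2} + 1646 \cdot 2775}{8609569} = \left(-603 + 7700625 + 4567650\right) \frac{1}{8609569} = 12267672 \cdot \frac{1}{8609569} = \frac{12267672}{8609569}$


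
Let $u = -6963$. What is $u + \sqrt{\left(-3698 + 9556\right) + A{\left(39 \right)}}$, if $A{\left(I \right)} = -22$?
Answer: $-6963 + 2 \sqrt{1459} \approx -6886.6$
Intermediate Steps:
$u + \sqrt{\left(-3698 + 9556\right) + A{\left(39 \right)}} = -6963 + \sqrt{\left(-3698 + 9556\right) - 22} = -6963 + \sqrt{5858 - 22} = -6963 + \sqrt{5836} = -6963 + 2 \sqrt{1459}$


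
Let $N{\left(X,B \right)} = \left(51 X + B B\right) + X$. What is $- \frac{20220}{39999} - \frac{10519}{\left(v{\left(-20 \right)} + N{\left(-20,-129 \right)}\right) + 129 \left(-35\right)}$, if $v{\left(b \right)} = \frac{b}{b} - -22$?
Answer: $- \frac{215124487}{148116297} \approx -1.4524$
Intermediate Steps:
$N{\left(X,B \right)} = B^{2} + 52 X$ ($N{\left(X,B \right)} = \left(51 X + B^{2}\right) + X = \left(B^{2} + 51 X\right) + X = B^{2} + 52 X$)
$v{\left(b \right)} = 23$ ($v{\left(b \right)} = 1 + 22 = 23$)
$- \frac{20220}{39999} - \frac{10519}{\left(v{\left(-20 \right)} + N{\left(-20,-129 \right)}\right) + 129 \left(-35\right)} = - \frac{20220}{39999} - \frac{10519}{\left(23 + \left(\left(-129\right)^{2} + 52 \left(-20\right)\right)\right) + 129 \left(-35\right)} = \left(-20220\right) \frac{1}{39999} - \frac{10519}{\left(23 + \left(16641 - 1040\right)\right) - 4515} = - \frac{6740}{13333} - \frac{10519}{\left(23 + 15601\right) - 4515} = - \frac{6740}{13333} - \frac{10519}{15624 - 4515} = - \frac{6740}{13333} - \frac{10519}{11109} = - \frac{215124487}{148116297}$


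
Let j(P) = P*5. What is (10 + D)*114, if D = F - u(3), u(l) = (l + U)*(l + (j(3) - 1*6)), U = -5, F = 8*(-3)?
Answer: 1140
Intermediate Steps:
j(P) = 5*P
F = -24
u(l) = (-5 + l)*(9 + l) (u(l) = (l - 5)*(l + (5*3 - 1*6)) = (-5 + l)*(l + (15 - 6)) = (-5 + l)*(l + 9) = (-5 + l)*(9 + l))
D = 0 (D = -24 - (-45 + 3² + 4*3) = -24 - (-45 + 9 + 12) = -24 - 1*(-24) = -24 + 24 = 0)
(10 + D)*114 = (10 + 0)*114 = 10*114 = 1140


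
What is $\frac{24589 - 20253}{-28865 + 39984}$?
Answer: $\frac{4336}{11119} \approx 0.38996$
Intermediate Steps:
$\frac{24589 - 20253}{-28865 + 39984} = \frac{4336}{11119}$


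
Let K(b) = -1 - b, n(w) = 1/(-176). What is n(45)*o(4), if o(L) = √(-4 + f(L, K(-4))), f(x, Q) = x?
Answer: 0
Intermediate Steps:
n(w) = -1/176
o(L) = √(-4 + L)
n(45)*o(4) = -√(-4 + 4)/176 = -√0/176 = -1/176*0 = 0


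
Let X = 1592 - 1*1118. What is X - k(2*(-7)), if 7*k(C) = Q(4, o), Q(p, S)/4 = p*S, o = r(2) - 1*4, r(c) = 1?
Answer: 3366/7 ≈ 480.86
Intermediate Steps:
o = -3 (o = 1 - 1*4 = 1 - 4 = -3)
Q(p, S) = 4*S*p (Q(p, S) = 4*(p*S) = 4*(S*p) = 4*S*p)
k(C) = -48/7 (k(C) = (4*(-3)*4)/7 = (1/7)*(-48) = -48/7)
X = 474 (X = 1592 - 1118 = 474)
X - k(2*(-7)) = 474 - 1*(-48/7) = 474 + 48/7 = 3366/7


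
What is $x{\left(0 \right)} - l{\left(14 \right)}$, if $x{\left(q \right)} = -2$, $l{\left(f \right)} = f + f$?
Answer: $-30$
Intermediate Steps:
$l{\left(f \right)} = 2 f$
$x{\left(0 \right)} - l{\left(14 \right)} = -2 - 2 \cdot 14 = -2 - 28 = -30$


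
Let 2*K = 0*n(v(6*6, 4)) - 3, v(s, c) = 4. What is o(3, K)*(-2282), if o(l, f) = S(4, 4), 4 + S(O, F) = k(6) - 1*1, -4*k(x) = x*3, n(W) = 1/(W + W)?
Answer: 21679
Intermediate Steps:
n(W) = 1/(2*W)
k(x) = -3*x/4 (k(x) = -x*3/4 = -3*x/4)
S(O, F) = -19/2 (S(O, F) = -4 + (-¾*6 - 1*1) = -4 + (-9/2 - 1) = -4 - 11/2 = -19/2)
K = -3/2 (K = (0*((½)/4) - 3)/2 = (0*((½)*(¼)) - 3)/2 = (0*(⅛) - 3)/2 = (0 - 3)/2 = (½)*(-3) = -3/2 ≈ -1.5000)
o(l, f) = -19/2
o(3, K)*(-2282) = -19/2*(-2282) = 21679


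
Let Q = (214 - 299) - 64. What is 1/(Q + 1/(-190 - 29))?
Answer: -219/32632 ≈ -0.0067112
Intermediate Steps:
Q = -149 (Q = -85 - 64 = -149)
1/(Q + 1/(-190 - 29)) = 1/(-149 + 1/(-190 - 29)) = 1/(-149 + 1/(-219)) = 1/(-149 - 1/219) = 1/(-32632/219) = -219/32632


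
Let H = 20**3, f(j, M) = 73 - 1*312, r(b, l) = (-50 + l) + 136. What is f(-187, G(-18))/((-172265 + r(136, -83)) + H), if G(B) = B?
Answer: 239/164262 ≈ 0.0014550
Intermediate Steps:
r(b, l) = 86 + l
f(j, M) = -239 (f(j, M) = 73 - 312 = -239)
H = 8000
f(-187, G(-18))/((-172265 + r(136, -83)) + H) = -239/((-172265 + (86 - 83)) + 8000) = -239/((-172265 + 3) + 8000) = -239/(-172262 + 8000) = -239/(-164262) = -239*(-1/164262) = 239/164262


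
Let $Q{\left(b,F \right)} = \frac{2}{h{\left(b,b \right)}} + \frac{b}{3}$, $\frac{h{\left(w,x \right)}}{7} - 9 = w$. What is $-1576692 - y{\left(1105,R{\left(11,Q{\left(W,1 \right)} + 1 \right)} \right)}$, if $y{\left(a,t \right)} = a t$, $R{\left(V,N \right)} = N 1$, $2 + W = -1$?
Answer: $- \frac{33111637}{21} \approx -1.5767 \cdot 10^{6}$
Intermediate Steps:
$W = -3$ ($W = -2 - 1 = -3$)
$h{\left(w,x \right)} = 63 + 7 w$
$Q{\left(b,F \right)} = \frac{2}{63 + 7 b} + \frac{b}{3}$
$R{\left(V,N \right)} = N$
$-1576692 - y{\left(1105,R{\left(11,Q{\left(W,1 \right)} + 1 \right)} \right)} = -1576692 - 1105 \left(\frac{6 + 7 \left(-3\right) \left(9 - 3\right)}{21 \left(9 - 3\right)} + 1\right) = -1576692 - 1105 \left(\frac{6 + 7 \left(-3\right) 6}{21 \cdot 6} + 1\right) = -1576692 - 1105 \left(\frac{1}{21} \cdot \frac{1}{6} \left(6 - 126\right) + 1\right) = -1576692 - 1105 \left(\frac{1}{21} \cdot \frac{1}{6} \left(-120\right) + 1\right) = -1576692 - 1105 \left(- \frac{20}{21} + 1\right) = -1576692 - 1105 \cdot \frac{1}{21} = -1576692 - \frac{1105}{21} = - \frac{33111637}{21}$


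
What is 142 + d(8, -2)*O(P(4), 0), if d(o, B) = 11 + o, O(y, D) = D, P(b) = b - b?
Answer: 142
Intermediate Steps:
P(b) = 0
142 + d(8, -2)*O(P(4), 0) = 142 + (11 + 8)*0 = 142 + 19*0 = 142 + 0 = 142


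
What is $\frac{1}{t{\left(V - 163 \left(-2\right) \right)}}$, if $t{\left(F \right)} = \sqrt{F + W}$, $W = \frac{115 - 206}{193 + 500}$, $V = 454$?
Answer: $\frac{3 \sqrt{849277}}{77207} \approx 0.035809$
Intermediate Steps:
$W = - \frac{13}{99}$ ($W = - \frac{91}{693} = \left(-91\right) \frac{1}{693} = - \frac{13}{99} \approx -0.13131$)
$t{\left(F \right)} = \sqrt{- \frac{13}{99} + F}$ ($t{\left(F \right)} = \sqrt{F - \frac{13}{99}} = \sqrt{- \frac{13}{99} + F}$)
$\frac{1}{t{\left(V - 163 \left(-2\right) \right)}} = \frac{1}{\frac{1}{33} \sqrt{-143 + 1089 \left(454 - 163 \left(-2\right)\right)}} = \frac{1}{\frac{1}{33} \sqrt{-143 + 1089 \left(454 - -326\right)}} = \frac{1}{\frac{1}{33} \sqrt{-143 + 1089 \left(454 + 326\right)}} = \frac{1}{\frac{1}{33} \sqrt{-143 + 1089 \cdot 780}} = \frac{1}{\frac{1}{33} \sqrt{-143 + 849420}} = \frac{1}{\frac{1}{33} \sqrt{849277}} = \frac{3 \sqrt{849277}}{77207}$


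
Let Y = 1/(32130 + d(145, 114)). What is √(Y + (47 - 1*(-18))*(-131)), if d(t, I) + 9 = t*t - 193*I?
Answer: I*√2064778363974/15572 ≈ 92.277*I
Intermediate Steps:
d(t, I) = -9 + t² - 193*I (d(t, I) = -9 + (t*t - 193*I) = -9 + (t² - 193*I) = -9 + t² - 193*I)
Y = 1/31144 (Y = 1/(32130 + (-9 + 145² - 193*114)) = 1/(32130 + (-9 + 21025 - 22002)) = 1/(32130 - 986) = 1/31144 ≈ 3.2109e-5)
√(Y + (47 - 1*(-18))*(-131)) = √(1/31144 + (47 - 1*(-18))*(-131)) = √(1/31144 + (47 + 18)*(-131)) = √(1/31144 + 65*(-131)) = √(1/31144 - 8515) = √(-265191159/31144) = I*√2064778363974/15572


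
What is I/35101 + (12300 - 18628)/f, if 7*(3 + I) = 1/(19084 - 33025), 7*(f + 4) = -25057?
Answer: 151724231474182/85926191284395 ≈ 1.7658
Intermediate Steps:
f = -25085/7 (f = -4 + (1/7)*(-25057) = -4 - 25057/7 = -25085/7 ≈ -3583.6)
I = -292762/97587 (I = -3 + 1/(7*(19084 - 33025)) = -3 + (1/7)/(-13941) = -3 + (1/7)*(-1/13941) = -3 - 1/97587 = -292762/97587 ≈ -3.0000)
I/35101 + (12300 - 18628)/f = -292762/97587/35101 + (12300 - 18628)/(-25085/7) = -292762/97587*1/35101 - 6328*(-7/25085) = -292762/3425401287 + 44296/25085 = 151724231474182/85926191284395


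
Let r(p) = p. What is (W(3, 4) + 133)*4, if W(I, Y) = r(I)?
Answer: 544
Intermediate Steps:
W(I, Y) = I
(W(3, 4) + 133)*4 = (3 + 133)*4 = 136*4 = 544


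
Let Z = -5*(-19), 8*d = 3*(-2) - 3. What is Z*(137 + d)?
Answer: 103265/8 ≈ 12908.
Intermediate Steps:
d = -9/8 (d = (3*(-2) - 3)/8 = (-6 - 3)/8 = (1/8)*(-9) = -9/8 ≈ -1.1250)
Z = 95
Z*(137 + d) = 95*(137 - 9/8) = 95*(1087/8) = 103265/8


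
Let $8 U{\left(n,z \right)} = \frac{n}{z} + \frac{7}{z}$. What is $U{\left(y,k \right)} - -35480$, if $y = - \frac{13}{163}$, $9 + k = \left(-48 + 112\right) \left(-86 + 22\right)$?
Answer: $\frac{23740200059}{669115} \approx 35480.0$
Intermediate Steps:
$k = -4105$ ($k = -9 + \left(-48 + 112\right) \left(-86 + 22\right) = -9 + 64 \left(-64\right) = -9 - 4096 = -4105$)
$y = - \frac{13}{163}$ ($y = \left(-13\right) \frac{1}{163} = - \frac{13}{163} \approx -0.079755$)
$U{\left(n,z \right)} = \frac{7}{8 z} + \frac{n}{8 z}$ ($U{\left(n,z \right)} = \frac{\frac{n}{z} + \frac{7}{z}}{8} = \frac{\frac{7}{z} + \frac{n}{z}}{8} = \frac{7}{8 z} + \frac{n}{8 z}$)
$U{\left(y,k \right)} - -35480 = \frac{7 - \frac{13}{163}}{8 \left(-4105\right)} - -35480 = \frac{1}{8} \left(- \frac{1}{4105}\right) \frac{1128}{163} + 35480 = - \frac{141}{669115} + 35480 = \frac{23740200059}{669115}$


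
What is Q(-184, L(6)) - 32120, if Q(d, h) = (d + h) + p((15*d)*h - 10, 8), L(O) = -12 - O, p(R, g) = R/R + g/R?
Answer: -802692031/24835 ≈ -32321.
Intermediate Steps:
p(R, g) = 1 + g/R
Q(d, h) = d + h + (-2 + 15*d*h)/(-10 + 15*d*h) (Q(d, h) = (d + h) + (((15*d)*h - 10) + 8)/((15*d)*h - 10) = (d + h) + ((15*d*h - 10) + 8)/(15*d*h - 10) = (d + h) + ((-10 + 15*d*h) + 8)/(-10 + 15*d*h) = (d + h) + (-2 + 15*d*h)/(-10 + 15*d*h) = d + h + (-2 + 15*d*h)/(-10 + 15*d*h))
Q(-184, L(6)) - 32120 = (-2 + 5*(-2 + 3*(-184)*(-12 - 1*6))*(-184 + (-12 - 1*6)) + 15*(-184)*(-12 - 1*6))/(5*(-2 + 3*(-184)*(-12 - 1*6))) - 32120 = (-2 + 5*(-2 + 3*(-184)*(-12 - 6))*(-184 + (-12 - 6)) + 15*(-184)*(-12 - 6))/(5*(-2 + 3*(-184)*(-12 - 6))) - 32120 = (-2 + 5*(-2 + 3*(-184)*(-18))*(-184 - 18) + 15*(-184)*(-18))/(5*(-2 + 3*(-184)*(-18))) - 32120 = (-2 + 5*(-2 + 9936)*(-202) + 49680)/(5*(-2 + 9936)) - 32120 = (⅕)*(-2 + 5*9934*(-202) + 49680)/9934 - 32120 = (⅕)*(1/9934)*(-2 - 10033340 + 49680) - 32120 = (⅕)*(1/9934)*(-9983662) - 32120 = -4991831/24835 - 32120 = -802692031/24835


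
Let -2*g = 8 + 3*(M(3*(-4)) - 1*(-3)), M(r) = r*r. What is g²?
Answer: 201601/4 ≈ 50400.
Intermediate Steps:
M(r) = r²
g = -449/2 (g = -(8 + 3*((3*(-4))² - 1*(-3)))/2 = -(8 + 3*((-12)² + 3))/2 = -(8 + 3*(144 + 3))/2 = -(8 + 3*147)/2 = -(8 + 441)/2 = -½*449 = -449/2 ≈ -224.50)
g² = (-449/2)² = 201601/4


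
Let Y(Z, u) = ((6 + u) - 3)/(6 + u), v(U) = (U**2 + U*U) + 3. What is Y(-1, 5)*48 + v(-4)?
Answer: 769/11 ≈ 69.909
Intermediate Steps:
v(U) = 3 + 2*U**2 (v(U) = (U**2 + U**2) + 3 = 2*U**2 + 3 = 3 + 2*U**2)
Y(Z, u) = (3 + u)/(6 + u)
Y(-1, 5)*48 + v(-4) = ((3 + 5)/(6 + 5))*48 + (3 + 2*(-4)**2) = (8/11)*48 + (3 + 2*16) = ((1/11)*8)*48 + (3 + 32) = (8/11)*48 + 35 = 384/11 + 35 = 769/11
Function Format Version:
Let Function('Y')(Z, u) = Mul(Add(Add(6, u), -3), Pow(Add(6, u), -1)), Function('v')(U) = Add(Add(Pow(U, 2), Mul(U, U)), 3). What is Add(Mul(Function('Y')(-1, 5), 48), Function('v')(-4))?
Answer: Rational(769, 11) ≈ 69.909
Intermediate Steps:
Function('v')(U) = Add(3, Mul(2, Pow(U, 2))) (Function('v')(U) = Add(Add(Pow(U, 2), Pow(U, 2)), 3) = Add(Mul(2, Pow(U, 2)), 3) = Add(3, Mul(2, Pow(U, 2))))
Function('Y')(Z, u) = Mul(Pow(Add(6, u), -1), Add(3, u)) (Function('Y')(Z, u) = Mul(Add(3, u), Pow(Add(6, u), -1)) = Mul(Pow(Add(6, u), -1), Add(3, u)))
Add(Mul(Function('Y')(-1, 5), 48), Function('v')(-4)) = Add(Mul(Mul(Pow(Add(6, 5), -1), Add(3, 5)), 48), Add(3, Mul(2, Pow(-4, 2)))) = Add(Mul(Mul(Pow(11, -1), 8), 48), Add(3, Mul(2, 16))) = Add(Mul(Mul(Rational(1, 11), 8), 48), Add(3, 32)) = Add(Mul(Rational(8, 11), 48), 35) = Add(Rational(384, 11), 35) = Rational(769, 11)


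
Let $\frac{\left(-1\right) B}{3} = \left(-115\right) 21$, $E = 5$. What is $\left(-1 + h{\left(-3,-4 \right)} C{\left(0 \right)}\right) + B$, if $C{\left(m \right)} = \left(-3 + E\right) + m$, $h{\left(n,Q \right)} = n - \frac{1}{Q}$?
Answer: $\frac{14477}{2} \approx 7238.5$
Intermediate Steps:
$C{\left(m \right)} = 2 + m$ ($C{\left(m \right)} = \left(-3 + 5\right) + m = 2 + m$)
$B = 7245$ ($B = - 3 \left(\left(-115\right) 21\right) = \left(-3\right) \left(-2415\right) = 7245$)
$\left(-1 + h{\left(-3,-4 \right)} C{\left(0 \right)}\right) + B = \left(-1 + \left(-3 - \frac{1}{-4}\right) \left(2 + 0\right)\right) + 7245 = \left(-1 + \left(-3 - - \frac{1}{4}\right) 2\right) + 7245 = \left(-1 + \left(-3 + \frac{1}{4}\right) 2\right) + 7245 = \left(-1 - \frac{11}{2}\right) + 7245 = - \frac{13}{2} + 7245 = \frac{14477}{2}$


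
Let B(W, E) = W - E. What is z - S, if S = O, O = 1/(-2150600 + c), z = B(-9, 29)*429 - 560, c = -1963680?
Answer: -69374989359/4114280 ≈ -16862.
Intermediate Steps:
z = -16862 (z = (-9 - 1*29)*429 - 560 = (-9 - 29)*429 - 560 = -38*429 - 560 = -16302 - 560 = -16862)
O = -1/4114280 (O = 1/(-2150600 - 1963680) = 1/(-4114280) = -1/4114280 ≈ -2.4306e-7)
S = -1/4114280 ≈ -2.4306e-7
z - S = -16862 - 1*(-1/4114280) = -16862 + 1/4114280 = -69374989359/4114280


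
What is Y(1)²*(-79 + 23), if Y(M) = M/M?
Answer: -56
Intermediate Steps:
Y(M) = 1
Y(1)²*(-79 + 23) = 1²*(-79 + 23) = 1*(-56) = -56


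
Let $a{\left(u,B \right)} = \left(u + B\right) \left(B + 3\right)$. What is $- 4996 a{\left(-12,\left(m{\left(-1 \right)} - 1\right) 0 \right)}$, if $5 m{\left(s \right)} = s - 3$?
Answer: $179856$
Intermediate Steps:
$m{\left(s \right)} = - \frac{3}{5} + \frac{s}{5}$ ($m{\left(s \right)} = \frac{s - 3}{5} = \frac{-3 + s}{5} = - \frac{3}{5} + \frac{s}{5}$)
$a{\left(u,B \right)} = \left(3 + B\right) \left(B + u\right)$ ($a{\left(u,B \right)} = \left(B + u\right) \left(3 + B\right) = \left(3 + B\right) \left(B + u\right)$)
$- 4996 a{\left(-12,\left(m{\left(-1 \right)} - 1\right) 0 \right)} = - 4996 \left(\left(\left(\left(- \frac{3}{5} + \frac{1}{5} \left(-1\right)\right) - 1\right) 0\right)^{2} + 3 \left(\left(- \frac{3}{5} + \frac{1}{5} \left(-1\right)\right) - 1\right) 0 + 3 \left(-12\right) + \left(\left(- \frac{3}{5} + \frac{1}{5} \left(-1\right)\right) - 1\right) 0 \left(-12\right)\right) = - 4996 \left(\left(\left(\left(- \frac{3}{5} - \frac{1}{5}\right) - 1\right) 0\right)^{2} + 3 \left(\left(- \frac{3}{5} - \frac{1}{5}\right) - 1\right) 0 - 36 + \left(\left(- \frac{3}{5} - \frac{1}{5}\right) - 1\right) 0 \left(-12\right)\right) = - 4996 \left(\left(\left(- \frac{4}{5} - 1\right) 0\right)^{2} + 3 \left(- \frac{4}{5} - 1\right) 0 - 36 + \left(- \frac{4}{5} - 1\right) 0 \left(-12\right)\right) = - 4996 \left(\left(\left(- \frac{9}{5}\right) 0\right)^{2} + 3 \left(\left(- \frac{9}{5}\right) 0\right) - 36 + \left(- \frac{9}{5}\right) 0 \left(-12\right)\right) = - 4996 \left(0^{2} + 3 \cdot 0 - 36 + 0 \left(-12\right)\right) = - 4996 \left(0 + 0 - 36 + 0\right) = \left(-4996\right) \left(-36\right) = 179856$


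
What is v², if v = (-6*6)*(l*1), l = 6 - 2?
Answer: 20736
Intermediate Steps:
l = 4
v = -144 (v = (-6*6)*(4*1) = -36*4 = -144)
v² = (-144)² = 20736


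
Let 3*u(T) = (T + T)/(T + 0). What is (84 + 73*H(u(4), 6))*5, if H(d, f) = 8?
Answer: 3340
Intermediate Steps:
u(T) = 2/3 (u(T) = ((T + T)/(T + 0))/3 = ((2*T)/T)/3 = (1/3)*2 = 2/3)
(84 + 73*H(u(4), 6))*5 = (84 + 73*8)*5 = (84 + 584)*5 = 668*5 = 3340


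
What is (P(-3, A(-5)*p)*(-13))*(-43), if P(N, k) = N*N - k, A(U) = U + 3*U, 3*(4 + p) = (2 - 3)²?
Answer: -107887/3 ≈ -35962.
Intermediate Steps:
p = -11/3 (p = -4 + (2 - 3)²/3 = -4 + (⅓)*(-1)² = -4 + (⅓)*1 = -4 + ⅓ = -11/3 ≈ -3.6667)
A(U) = 4*U
P(N, k) = N² - k
(P(-3, A(-5)*p)*(-13))*(-43) = (((-3)² - 4*(-5)*(-11)/3)*(-13))*(-43) = ((9 - (-20)*(-11)/3)*(-13))*(-43) = ((9 - 1*220/3)*(-13))*(-43) = ((9 - 220/3)*(-13))*(-43) = -193/3*(-13)*(-43) = (2509/3)*(-43) = -107887/3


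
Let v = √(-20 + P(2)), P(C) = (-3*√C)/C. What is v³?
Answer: -I*√2*(40 + 3*√2)^(3/2)/4 ≈ -104.04*I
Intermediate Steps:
P(C) = -3/√C
v = √(-20 - 3*√2/2) ≈ 4.7033*I
v³ = (√(-80 - 6*√2)/2)³ = (-80 - 6*√2)^(3/2)/8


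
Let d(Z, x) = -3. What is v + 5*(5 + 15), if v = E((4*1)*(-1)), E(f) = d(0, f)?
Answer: 97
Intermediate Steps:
E(f) = -3
v = -3
v + 5*(5 + 15) = -3 + 5*(5 + 15) = -3 + 5*20 = -3 + 100 = 97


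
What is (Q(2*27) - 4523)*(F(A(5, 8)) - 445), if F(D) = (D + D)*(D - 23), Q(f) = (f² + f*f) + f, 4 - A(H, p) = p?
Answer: -312127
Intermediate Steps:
A(H, p) = 4 - p
Q(f) = f + 2*f² (Q(f) = (f² + f²) + f = 2*f² + f = f + 2*f²)
F(D) = 2*D*(-23 + D) (F(D) = (2*D)*(-23 + D) = 2*D*(-23 + D))
(Q(2*27) - 4523)*(F(A(5, 8)) - 445) = ((2*27)*(1 + 2*(2*27)) - 4523)*(2*(4 - 1*8)*(-23 + (4 - 1*8)) - 445) = (54*(1 + 2*54) - 4523)*(2*(4 - 8)*(-23 + (4 - 8)) - 445) = (54*(1 + 108) - 4523)*(2*(-4)*(-23 - 4) - 445) = (54*109 - 4523)*(2*(-4)*(-27) - 445) = (5886 - 4523)*(216 - 445) = 1363*(-229) = -312127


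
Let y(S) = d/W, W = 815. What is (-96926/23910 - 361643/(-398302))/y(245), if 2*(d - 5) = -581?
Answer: 2441653245043/271893093411 ≈ 8.9802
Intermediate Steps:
d = -571/2 (d = 5 + (½)*(-581) = 5 - 581/2 = -571/2 ≈ -285.50)
y(S) = -571/1630 (y(S) = -571/2/815 = -571/2*1/815 = -571/1630)
(-96926/23910 - 361643/(-398302))/y(245) = (-96926/23910 - 361643/(-398302))/(-571/1630) = (-96926*1/23910 - 361643*(-1/398302))*(-1630/571) = (-48463/11955 + 361643/398302)*(-1630/571) = -14979467761/4761700410*(-1630/571) = 2441653245043/271893093411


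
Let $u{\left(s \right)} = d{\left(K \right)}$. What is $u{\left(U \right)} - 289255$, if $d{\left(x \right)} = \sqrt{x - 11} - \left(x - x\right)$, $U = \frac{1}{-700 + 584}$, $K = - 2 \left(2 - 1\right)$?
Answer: $-289255 + i \sqrt{13} \approx -2.8926 \cdot 10^{5} + 3.6056 i$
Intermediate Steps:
$K = -2$ ($K = \left(-2\right) 1 = -2$)
$U = - \frac{1}{116}$ ($U = \frac{1}{-116} = - \frac{1}{116} \approx -0.0086207$)
$d{\left(x \right)} = \sqrt{-11 + x}$ ($d{\left(x \right)} = \sqrt{-11 + x} - 0 = \sqrt{-11 + x} + 0 = \sqrt{-11 + x}$)
$u{\left(s \right)} = i \sqrt{13}$ ($u{\left(s \right)} = \sqrt{-11 - 2} = \sqrt{-13} = i \sqrt{13}$)
$u{\left(U \right)} - 289255 = i \sqrt{13} - 289255 = -289255 + i \sqrt{13}$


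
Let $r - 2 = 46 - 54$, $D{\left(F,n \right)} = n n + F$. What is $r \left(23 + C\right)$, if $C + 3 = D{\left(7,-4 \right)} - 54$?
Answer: $66$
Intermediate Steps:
$D{\left(F,n \right)} = F + n^{2}$ ($D{\left(F,n \right)} = n^{2} + F = F + n^{2}$)
$r = -6$ ($r = 2 + \left(46 - 54\right) = 2 - 8 = -6$)
$C = -34$ ($C = -3 - \left(47 - 16\right) = -3 + \left(\left(7 + 16\right) - 54\right) = -3 + \left(23 - 54\right) = -3 - 31 = -34$)
$r \left(23 + C\right) = - 6 \left(23 - 34\right) = \left(-6\right) \left(-11\right) = 66$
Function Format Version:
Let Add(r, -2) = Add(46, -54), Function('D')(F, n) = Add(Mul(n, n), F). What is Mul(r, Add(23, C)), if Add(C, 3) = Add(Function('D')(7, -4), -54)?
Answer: 66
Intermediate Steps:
Function('D')(F, n) = Add(F, Pow(n, 2)) (Function('D')(F, n) = Add(Pow(n, 2), F) = Add(F, Pow(n, 2)))
r = -6 (r = Add(2, Add(46, -54)) = Add(2, -8) = -6)
C = -34 (C = Add(-3, Add(Add(7, Pow(-4, 2)), -54)) = Add(-3, Add(Add(7, 16), -54)) = Add(-3, Add(23, -54)) = Add(-3, -31) = -34)
Mul(r, Add(23, C)) = Mul(-6, Add(23, -34)) = Mul(-6, -11) = 66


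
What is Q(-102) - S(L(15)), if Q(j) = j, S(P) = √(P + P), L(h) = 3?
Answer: -102 - √6 ≈ -104.45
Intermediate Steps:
S(P) = √2*√P (S(P) = √(2*P) = √2*√P)
Q(-102) - S(L(15)) = -102 - √2*√3 = -102 - √6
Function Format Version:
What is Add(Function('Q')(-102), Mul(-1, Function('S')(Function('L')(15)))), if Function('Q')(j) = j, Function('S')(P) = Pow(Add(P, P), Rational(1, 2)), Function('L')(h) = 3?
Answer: Add(-102, Mul(-1, Pow(6, Rational(1, 2)))) ≈ -104.45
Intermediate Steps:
Function('S')(P) = Mul(Pow(2, Rational(1, 2)), Pow(P, Rational(1, 2))) (Function('S')(P) = Pow(Mul(2, P), Rational(1, 2)) = Mul(Pow(2, Rational(1, 2)), Pow(P, Rational(1, 2))))
Add(Function('Q')(-102), Mul(-1, Function('S')(Function('L')(15)))) = Add(-102, Mul(-1, Mul(Pow(2, Rational(1, 2)), Pow(3, Rational(1, 2))))) = Add(-102, Mul(-1, Pow(6, Rational(1, 2))))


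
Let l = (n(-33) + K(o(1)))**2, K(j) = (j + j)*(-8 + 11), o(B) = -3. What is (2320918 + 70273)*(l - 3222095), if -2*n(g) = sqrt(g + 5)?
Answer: -7703886557598 + 86082876*I*sqrt(7) ≈ -7.7039e+12 + 2.2775e+8*I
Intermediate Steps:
n(g) = -sqrt(5 + g)/2 (n(g) = -sqrt(g + 5)/2 = -sqrt(5 + g)/2)
K(j) = 6*j (K(j) = (2*j)*3 = 6*j)
l = (-18 - I*sqrt(7))**2 (l = (-sqrt(5 - 33)/2 + 6*(-3))**2 = (-I*sqrt(7) - 18)**2 = (-18 - I*sqrt(7))**2 ≈ 317.0 + 95.247*I)
(2320918 + 70273)*(l - 3222095) = (2320918 + 70273)*((18 + I*sqrt(7))**2 - 3222095) = 2391191*(-3222095 + (18 + I*sqrt(7))**2) = -7704644565145 + 2391191*(18 + I*sqrt(7))**2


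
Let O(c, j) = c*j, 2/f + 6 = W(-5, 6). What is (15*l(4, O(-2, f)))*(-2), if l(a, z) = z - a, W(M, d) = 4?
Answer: 60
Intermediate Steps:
f = -1 (f = 2/(-6 + 4) = 2/(-2) = 2*(-½) = -1)
(15*l(4, O(-2, f)))*(-2) = (15*(-2*(-1) - 1*4))*(-2) = (15*(2 - 4))*(-2) = (15*(-2))*(-2) = -30*(-2) = 60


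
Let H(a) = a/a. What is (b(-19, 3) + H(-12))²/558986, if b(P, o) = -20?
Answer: 361/558986 ≈ 0.00064581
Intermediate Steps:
H(a) = 1
(b(-19, 3) + H(-12))²/558986 = (-20 + 1)²/558986 = (-19)²*(1/558986) = 361*(1/558986) = 361/558986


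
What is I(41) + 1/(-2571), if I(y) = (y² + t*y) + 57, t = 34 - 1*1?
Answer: 7946960/2571 ≈ 3091.0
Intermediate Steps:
t = 33 (t = 34 - 1 = 33)
I(y) = 57 + y² + 33*y (I(y) = (y² + 33*y) + 57 = 57 + y² + 33*y)
I(41) + 1/(-2571) = (57 + 41² + 33*41) + 1/(-2571) = (57 + 1681 + 1353) - 1/2571 = 3091 - 1/2571 = 7946960/2571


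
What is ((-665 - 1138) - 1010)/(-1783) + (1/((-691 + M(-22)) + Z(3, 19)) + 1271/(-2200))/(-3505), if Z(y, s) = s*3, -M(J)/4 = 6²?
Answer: 8438699237377/5348249357000 ≈ 1.5778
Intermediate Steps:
M(J) = -144 (M(J) = -4*6² = -4*36 = -144)
Z(y, s) = 3*s
((-665 - 1138) - 1010)/(-1783) + (1/((-691 + M(-22)) + Z(3, 19)) + 1271/(-2200))/(-3505) = ((-665 - 1138) - 1010)/(-1783) + (1/((-691 - 144) + 3*19) + 1271/(-2200))/(-3505) = (-1803 - 1010)*(-1/1783) + (1/(-835 + 57) + 1271*(-1/2200))*(-1/3505) = -2813*(-1/1783) + (1/(-778) - 1271/2200)*(-1/3505) = 2813/1783 + (1*(-1/778) - 1271/2200)*(-1/3505) = 2813/1783 + (-1/778 - 1271/2200)*(-1/3505) = 2813/1783 - 495519/855800*(-1/3505) = 2813/1783 + 495519/2999579000 = 8438699237377/5348249357000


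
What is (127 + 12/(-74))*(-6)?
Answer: -28158/37 ≈ -761.03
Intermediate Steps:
(127 + 12/(-74))*(-6) = (127 + 12*(-1/74))*(-6) = (127 - 6/37)*(-6) = (4693/37)*(-6) = -28158/37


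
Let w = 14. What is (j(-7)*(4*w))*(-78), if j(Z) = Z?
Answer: 30576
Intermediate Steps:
(j(-7)*(4*w))*(-78) = -28*14*(-78) = -7*56*(-78) = -392*(-78) = 30576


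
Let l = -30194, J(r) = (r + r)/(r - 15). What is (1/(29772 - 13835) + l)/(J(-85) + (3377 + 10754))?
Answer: -4812017770/2252328399 ≈ -2.1365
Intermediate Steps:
J(r) = 2*r/(-15 + r) (J(r) = (2*r)/(-15 + r) = 2*r/(-15 + r))
(1/(29772 - 13835) + l)/(J(-85) + (3377 + 10754)) = (1/(29772 - 13835) - 30194)/(2*(-85)/(-15 - 85) + (3377 + 10754)) = (1/15937 - 30194)/(2*(-85)/(-100) + 14131) = (1/15937 - 30194)/(2*(-85)*(-1/100) + 14131) = -481201777/(15937*(17/10 + 14131)) = -481201777/(15937*141327/10) = -481201777/15937*10/141327 = -4812017770/2252328399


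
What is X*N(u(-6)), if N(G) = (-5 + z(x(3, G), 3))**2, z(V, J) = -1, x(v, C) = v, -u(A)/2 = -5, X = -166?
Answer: -5976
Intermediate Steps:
u(A) = 10 (u(A) = -2*(-5) = 10)
N(G) = 36 (N(G) = (-5 - 1)**2 = (-6)**2 = 36)
X*N(u(-6)) = -166*36 = -5976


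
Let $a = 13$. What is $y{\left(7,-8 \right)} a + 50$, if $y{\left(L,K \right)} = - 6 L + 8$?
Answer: $-392$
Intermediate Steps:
$y{\left(L,K \right)} = 8 - 6 L$
$y{\left(7,-8 \right)} a + 50 = \left(8 - 42\right) 13 + 50 = \left(-34\right) 13 + 50 = -442 + 50 = -392$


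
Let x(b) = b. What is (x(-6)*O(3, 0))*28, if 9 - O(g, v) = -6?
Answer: -2520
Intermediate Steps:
O(g, v) = 15 (O(g, v) = 9 - 1*(-6) = 9 + 6 = 15)
(x(-6)*O(3, 0))*28 = -6*15*28 = -90*28 = -2520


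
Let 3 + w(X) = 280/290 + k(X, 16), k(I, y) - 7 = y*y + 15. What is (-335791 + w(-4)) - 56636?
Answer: -11372380/29 ≈ -3.9215e+5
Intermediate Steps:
k(I, y) = 22 + y**2 (k(I, y) = 7 + (y*y + 15) = 7 + (y**2 + 15) = 7 + (15 + y**2) = 22 + y**2)
w(X) = 8003/29 (w(X) = -3 + (280/290 + (22 + 16**2)) = -3 + (280*(1/290) + (22 + 256)) = -3 + (28/29 + 278) = -3 + 8090/29 = 8003/29)
(-335791 + w(-4)) - 56636 = (-335791 + 8003/29) - 56636 = -9729936/29 - 56636 = -11372380/29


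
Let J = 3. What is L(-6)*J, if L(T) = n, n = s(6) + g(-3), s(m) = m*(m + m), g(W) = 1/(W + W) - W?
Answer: 449/2 ≈ 224.50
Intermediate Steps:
g(W) = 1/(2*W) - W
s(m) = 2*m² (s(m) = m*(2*m) = 2*m²)
n = 449/6 (n = 2*6² + ((½)/(-3) - 1*(-3)) = 2*36 + ((½)*(-⅓) + 3) = 72 + (-⅙ + 3) = 72 + 17/6 = 449/6 ≈ 74.833)
L(T) = 449/6
L(-6)*J = (449/6)*3 = 449/2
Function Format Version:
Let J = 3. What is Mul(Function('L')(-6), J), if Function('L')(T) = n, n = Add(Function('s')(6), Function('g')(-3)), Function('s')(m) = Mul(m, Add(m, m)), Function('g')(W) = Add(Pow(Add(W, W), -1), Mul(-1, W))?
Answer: Rational(449, 2) ≈ 224.50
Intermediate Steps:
Function('g')(W) = Add(Mul(Rational(1, 2), Pow(W, -1)), Mul(-1, W)) (Function('g')(W) = Add(Pow(Mul(2, W), -1), Mul(-1, W)) = Add(Mul(Rational(1, 2), Pow(W, -1)), Mul(-1, W)))
Function('s')(m) = Mul(2, Pow(m, 2)) (Function('s')(m) = Mul(m, Mul(2, m)) = Mul(2, Pow(m, 2)))
n = Rational(449, 6) (n = Add(Mul(2, Pow(6, 2)), Add(Mul(Rational(1, 2), Pow(-3, -1)), Mul(-1, -3))) = Add(Mul(2, 36), Add(Mul(Rational(1, 2), Rational(-1, 3)), 3)) = Add(72, Add(Rational(-1, 6), 3)) = Add(72, Rational(17, 6)) = Rational(449, 6) ≈ 74.833)
Function('L')(T) = Rational(449, 6)
Mul(Function('L')(-6), J) = Mul(Rational(449, 6), 3) = Rational(449, 2)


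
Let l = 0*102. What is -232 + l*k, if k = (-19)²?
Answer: -232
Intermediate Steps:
l = 0
k = 361
-232 + l*k = -232 + 0*361 = -232 + 0 = -232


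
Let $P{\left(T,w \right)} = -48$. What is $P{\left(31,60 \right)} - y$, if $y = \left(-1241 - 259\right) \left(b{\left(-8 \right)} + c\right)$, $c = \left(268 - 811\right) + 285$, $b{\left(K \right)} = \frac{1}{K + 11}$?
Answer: $-386548$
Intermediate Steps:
$b{\left(K \right)} = \frac{1}{11 + K}$
$c = -258$ ($c = -543 + 285 = -258$)
$y = 386500$ ($y = \left(-1241 - 259\right) \left(\frac{1}{11 - 8} - 258\right) = - 1500 \left(\frac{1}{3} - 258\right) = \left(-1500\right) \left(- \frac{773}{3}\right) = 386500$)
$P{\left(31,60 \right)} - y = -48 - 386500 = -386548$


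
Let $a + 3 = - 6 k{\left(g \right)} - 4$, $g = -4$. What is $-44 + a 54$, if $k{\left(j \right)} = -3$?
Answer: $550$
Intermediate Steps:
$a = 11$ ($a = -3 - -14 = -3 + \left(18 - 4\right) = -3 + 14 = 11$)
$-44 + a 54 = -44 + 11 \cdot 54 = -44 + 594 = 550$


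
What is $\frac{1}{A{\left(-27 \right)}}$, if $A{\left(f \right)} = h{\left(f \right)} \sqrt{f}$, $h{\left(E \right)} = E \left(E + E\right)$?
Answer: $- \frac{i \sqrt{3}}{13122} \approx - 0.000132 i$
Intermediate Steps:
$h{\left(E \right)} = 2 E^{2}$ ($h{\left(E \right)} = E 2 E = 2 E^{2}$)
$A{\left(f \right)} = 2 f^{\frac{5}{2}}$ ($A{\left(f \right)} = 2 f^{2} \sqrt{f} = 2 f^{\frac{5}{2}}$)
$\frac{1}{A{\left(-27 \right)}} = \frac{1}{2 \left(-27\right)^{\frac{5}{2}}} = \frac{1}{2 \cdot 2187 i \sqrt{3}} = \frac{1}{4374 i \sqrt{3}} = - \frac{i \sqrt{3}}{13122}$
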